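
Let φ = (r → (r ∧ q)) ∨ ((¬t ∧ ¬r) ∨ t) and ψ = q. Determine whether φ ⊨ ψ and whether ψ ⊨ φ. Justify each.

(⇒) fails; (⇐) holds.

(→) This fails. Under t = F, q = F, r = F, the left side is true but the right side is false.

(←) Assume the antecedent. If t is true, the consequent reduces to true regardless of the other variables. If t is false, the antecedent forces (t = F, q = T, r = F) or (t = F, q = T, r = T), and the consequent holds there. Either way the consequent holds.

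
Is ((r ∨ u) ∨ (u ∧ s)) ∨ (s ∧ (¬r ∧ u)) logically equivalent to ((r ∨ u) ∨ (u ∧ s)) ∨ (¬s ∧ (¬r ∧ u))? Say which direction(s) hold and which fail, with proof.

Both directions hold.

(→) Assume the antecedent. If u is true, the consequent reduces to true regardless of the other variables. If u is false, the antecedent forces (u = F, r = T, s = F) or (u = F, r = T, s = T), and the consequent holds there. Either way the consequent holds.

(←) Assume the antecedent. If u is true, the consequent reduces to true regardless of the other variables. If u is false, the antecedent forces (u = F, r = T, s = F) or (u = F, r = T, s = T), and the consequent holds there. Either way the consequent holds.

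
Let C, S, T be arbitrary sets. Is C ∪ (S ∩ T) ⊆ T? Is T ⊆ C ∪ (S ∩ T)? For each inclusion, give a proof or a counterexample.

(⟹) This inclusion fails. Take C = {1}, S = ∅, T = ∅; then 1 ∈ C ∪ (S ∩ T) but 1 ∉ T.

(⟸) This inclusion fails. Take C = ∅, S = ∅, T = {1}; then 1 ∈ T but 1 ∉ C ∪ (S ∩ T).

(⊆) fails and (⊇) fails.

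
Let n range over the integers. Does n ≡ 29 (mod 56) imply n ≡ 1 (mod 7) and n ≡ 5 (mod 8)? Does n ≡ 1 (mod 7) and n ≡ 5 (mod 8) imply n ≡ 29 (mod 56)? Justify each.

Forward direction. Suppose n ≡ 29 (mod 56); write n = 56j + 29. Since 7 ∣ 56, reducing mod 7 gives n ≡ 29 ≡ 1 (mod 7); since 8 ∣ 56, reducing mod 8 gives n ≡ 29 ≡ 5 (mod 8).

Converse. If n ≡ 1 (mod 7) and n ≡ 5 (mod 8), then by the Chinese remainder theorem n ≡ 29 (mod 56). This is exactly n ≡ 29 (mod 56).

Both implications hold.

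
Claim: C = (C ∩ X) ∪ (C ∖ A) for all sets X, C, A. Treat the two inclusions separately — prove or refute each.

The sets are not equal: only the reverse inclusion holds.

(⟹) This inclusion fails. Take X = ∅, C = {1}, A = {1}; then 1 ∈ C but 1 ∉ (C ∩ X) ∪ (C ∖ A).

(⟸) Let x ∈ (C ∩ X) ∪ (C ∖ A). Then either x ∈ C and x ∉ X, A; or x ∈ X ∩ C and x ∉ A; or x ∈ X ∩ C ∩ A. In each case x ∈ C, so (C ∩ X) ∪ (C ∖ A) ⊆ C.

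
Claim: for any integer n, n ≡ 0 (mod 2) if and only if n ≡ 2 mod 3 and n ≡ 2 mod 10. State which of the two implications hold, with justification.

(⟹) This fails: n = 0 gives 0 ≡ 0 (mod 2) but 0 ≡ 0 (mod 3), so the conjunction on the right does not hold.

(⟸) Conversely, if n ≡ 2 (mod 3) and n ≡ 2 (mod 10), then by the Chinese remainder theorem n ≡ 2 (mod 30). Since 2 ≡ 0 (mod 2) and 2 ∣ 30, we get n ≡ 0 (mod 2).

The forward direction fails; the converse holds.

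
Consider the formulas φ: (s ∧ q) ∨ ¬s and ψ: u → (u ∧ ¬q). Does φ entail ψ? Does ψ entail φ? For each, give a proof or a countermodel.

Neither implication holds.

Forward direction. This fails. Under q = T, s = F, u = T, the left side is true but the right side is false.

Converse. This fails. Under q = F, s = T, u = F, the left side is false but the right side is true.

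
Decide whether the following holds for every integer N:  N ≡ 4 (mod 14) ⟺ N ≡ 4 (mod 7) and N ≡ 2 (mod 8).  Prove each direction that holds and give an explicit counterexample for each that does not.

Forward direction. This fails: N = 32 gives 32 ≡ 4 (mod 14) but 32 ≡ 0 (mod 8), so the conjunction on the right does not hold.

Converse. If N ≡ 4 (mod 7) and N ≡ 2 (mod 8), then by the Chinese remainder theorem N ≡ 18 (mod 56). Since 18 ≡ 4 (mod 14) and 14 ∣ 56, we get N ≡ 4 (mod 14).

Not equivalent: only (⇐) holds.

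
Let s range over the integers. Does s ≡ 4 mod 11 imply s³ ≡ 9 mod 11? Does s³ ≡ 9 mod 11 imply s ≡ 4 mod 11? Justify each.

(⟹) Suppose s ≡ 4 mod 11. Write s = 11j + 4. Then (11j + 4)³ = 1331j³ + 1452j² + 528j + 64 = 11(121j³ + 132j² + 48j + 5) + 9, so s³ ≡ 9 (mod 11).

(⟸) For the converse, argue contrapositively. If s ≢ 4 (mod 11), then s is congruent to one of 0, 1, 2, 3, 5, 6, 7, 8, 9, 10 modulo 11, and these give s³ ≡ 0, 1, 8, 5, 4, 7, 2, 6, 3, 10 respectively — never 9.

Both directions hold; the statement is true.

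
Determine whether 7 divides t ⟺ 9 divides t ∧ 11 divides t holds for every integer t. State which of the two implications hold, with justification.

Neither direction holds.

[⇒] This fails: take t = 7. Certainly 7 ∣ 7, but 9 ∤ 7.

[⇐] This fails: take t = 99. Both 9 ∣ 99 and 11 ∣ 99, yet 99 is not a multiple of 7 (since 99 = 14·7 + 1), so 7 ∤ 99.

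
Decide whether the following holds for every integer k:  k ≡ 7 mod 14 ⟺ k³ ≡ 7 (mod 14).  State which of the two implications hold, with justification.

Both implications hold.

(→) Suppose k ≡ 7 mod 14. Write k = 14j + 7. Then (14j + 7)³ = 2744j³ + 4116j² + 2058j + 343 = 14(196j³ + 294j² + 147j + 24) + 7, so k³ ≡ 7 (mod 14).

(←) Conversely, suppose k³ ≡ 7 (mod 14). The only residue r in {0, …, 13} with r³ ≡ 7 (mod 14) is r = 7, so k ≡ 7 (mod 14).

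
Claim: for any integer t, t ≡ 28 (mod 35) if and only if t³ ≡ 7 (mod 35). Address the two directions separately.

Converse. Suppose t³ ≡ 7 (mod 35). The only residue r in {0, …, 34} with r³ ≡ 7 (mod 35) is r = 28, so t ≡ 28 (mod 35).

Forward direction. Suppose t ≡ 28 (mod 35). Write t = 35j + 28. Then (35j + 28)³ = 42875j³ + 102900j² + 82320j + 21952 = 35(1225j³ + 2940j² + 2352j + 627) + 7, so t³ ≡ 7 (mod 35).

Both directions hold.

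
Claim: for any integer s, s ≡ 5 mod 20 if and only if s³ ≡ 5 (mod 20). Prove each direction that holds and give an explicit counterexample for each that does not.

The biconditional holds.

[⇐] Suppose s³ ≡ 5 (mod 20). The only residue r in {0, …, 19} with r³ ≡ 5 (mod 20) is r = 5, so s ≡ 5 (mod 20).

[⇒] Suppose s ≡ 5 mod 20. Write s = 20j + 5. Then (20j + 5)³ = 8000j³ + 6000j² + 1500j + 125 = 20(400j³ + 300j² + 75j + 6) + 5, so s³ ≡ 5 (mod 20).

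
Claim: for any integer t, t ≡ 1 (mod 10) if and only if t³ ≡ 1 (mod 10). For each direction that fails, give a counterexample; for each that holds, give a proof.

Both directions hold.

(⇐) For the converse, argue contrapositively. If t ≢ 1 (mod 10), then t is congruent to one of 0, 2, 3, 4, 5, 6, 7, 8, 9 modulo 10, and these give t³ ≡ 0, 8, 7, 4, 5, 6, 3, 2, 9 respectively — never 1.

(⇒) Suppose t ≡ 1 (mod 10). Write t = 10j + 1. Then (10j + 1)³ = 1000j³ + 300j² + 30j + 1 = 10(100j³ + 30j² + 3j) + 1, so t³ ≡ 1 (mod 10).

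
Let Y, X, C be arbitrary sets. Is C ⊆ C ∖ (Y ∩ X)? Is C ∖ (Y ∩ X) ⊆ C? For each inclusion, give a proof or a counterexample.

Only the reverse inclusion holds.

(⊆) This inclusion fails. Take Y = {1}, X = {1}, C = {1}; then 1 ∈ C but 1 ∉ C ∖ (Y ∩ X).

(⊇) Let x ∈ C ∖ (Y ∩ X). Then either x ∈ C and x ∉ Y, X; or x ∈ Y ∩ C and x ∉ X; or x ∈ X ∩ C and x ∉ Y. In each case x ∈ C, so C ∖ (Y ∩ X) ⊆ C.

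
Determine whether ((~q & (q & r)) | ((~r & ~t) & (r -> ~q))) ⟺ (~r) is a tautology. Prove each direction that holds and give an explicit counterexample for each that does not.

(⇐) This fails. Under r = F, t = T, q = F, the left side is false but the right side is true.

(⇒) Assume the antecedent. If r is true, the antecedent cannot hold. If r is false, ~r reduces to true regardless of the other variables. Either way ~r holds.

Not equivalent: only (⇒) holds.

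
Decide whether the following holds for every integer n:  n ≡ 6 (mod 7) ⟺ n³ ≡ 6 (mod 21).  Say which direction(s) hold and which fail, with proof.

(⇒) fails and (⇐) fails.

[⇒] This fails: take n = 13. Then 13 ≡ 6 (mod 7), but 13³ = 2197 ≡ 13 (mod 21), not 6.

[⇐] This fails: take n = 3. Then 3³ = 27 ≡ 6 (mod 21), yet 3 ≡ 3 (mod 7), not 6.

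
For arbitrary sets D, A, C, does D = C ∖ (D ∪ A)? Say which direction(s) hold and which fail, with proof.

(⊆) fails and (⊇) fails.

(⊆) This inclusion fails. Take D = {1}, A = ∅, C = ∅; then 1 ∈ D but 1 ∉ C ∖ (D ∪ A).

(⊇) This inclusion fails. Take D = ∅, A = ∅, C = {1}; then 1 ∈ C ∖ (D ∪ A) but 1 ∉ D.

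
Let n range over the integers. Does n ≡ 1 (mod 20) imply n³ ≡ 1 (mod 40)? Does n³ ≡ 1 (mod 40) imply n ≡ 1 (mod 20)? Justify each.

(←) The residues r modulo 40 with r³ ≡ 1 (mod 40) are exactly {1}, and each is ≡ 1 (mod 20).

(→) This fails: take n = 21. Then 21 ≡ 1 (mod 20), but 21³ = 9261 ≡ 21 (mod 40), not 1.

The forward direction fails; the converse holds.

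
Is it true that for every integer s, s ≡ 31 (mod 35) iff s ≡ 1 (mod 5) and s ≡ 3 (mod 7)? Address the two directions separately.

(⇒) Suppose s ≡ 31 (mod 35); write s = 35j + 31. Since 5 ∣ 35, reducing mod 5 gives s ≡ 31 ≡ 1 (mod 5); since 7 ∣ 35, reducing mod 7 gives s ≡ 31 ≡ 3 (mod 7).

(⇐) Conversely, if s ≡ 1 (mod 5) and s ≡ 3 (mod 7), then by the Chinese remainder theorem s ≡ 31 (mod 35). This is exactly s ≡ 31 (mod 35).

Both directions hold.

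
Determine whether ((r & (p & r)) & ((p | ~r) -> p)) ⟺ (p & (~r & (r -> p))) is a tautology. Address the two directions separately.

Forward direction. This fails. Under p = T, r = T, the left side is true but the right side is false.

Converse. This fails. Under p = T, r = F, the left side is false but the right side is true.

(⇒) fails and (⇐) fails.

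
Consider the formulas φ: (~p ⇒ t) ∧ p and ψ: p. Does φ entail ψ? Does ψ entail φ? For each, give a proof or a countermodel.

Forward direction. Assume the antecedent. If p is true, p reduces to true regardless of the other variables. If p is false, the antecedent cannot hold. Either way p holds.

Converse. Assume the antecedent. If p is true, (~p ⇒ t) ∧ p reduces to true regardless of the other variables. If p is false, the antecedent cannot hold. Either way (~p ⇒ t) ∧ p holds.

Both implications hold.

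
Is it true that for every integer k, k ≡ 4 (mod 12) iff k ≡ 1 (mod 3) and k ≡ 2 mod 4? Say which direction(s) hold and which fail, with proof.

[⇒] This fails: k = 4 gives 4 ≡ 4 (mod 12) but 4 ≡ 0 (mod 4), so the conjunction on the right does not hold.

[⇐] This fails: k = 10 satisfies both congruences on the right (10 ≡ 1 mod 3 and 10 ≡ 2 mod 4) yet 10 ≡ 10 (mod 12), not 4.

(⇒) fails and (⇐) fails.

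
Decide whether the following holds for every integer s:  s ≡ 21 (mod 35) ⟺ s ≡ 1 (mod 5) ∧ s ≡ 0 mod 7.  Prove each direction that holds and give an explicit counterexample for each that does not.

[⇒] Suppose s ≡ 21 (mod 35); write s = 35j + 21. Since 5 ∣ 35, reducing mod 5 gives s ≡ 21 ≡ 1 (mod 5); since 7 ∣ 35, reducing mod 7 gives s ≡ 21 ≡ 0 (mod 7).

[⇐] Conversely, if s ≡ 1 (mod 5) and s ≡ 0 (mod 7), then by the Chinese remainder theorem s ≡ 21 (mod 35). This is exactly s ≡ 21 (mod 35).

Both directions hold.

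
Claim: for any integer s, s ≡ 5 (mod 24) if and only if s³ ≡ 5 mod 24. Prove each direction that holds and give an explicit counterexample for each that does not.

Both implications hold.

[⇐] Suppose s³ ≡ 5 (mod 24). The only residue r in {0, …, 23} with r³ ≡ 5 (mod 24) is r = 5, so s ≡ 5 (mod 24).

[⇒] Suppose s ≡ 5 (mod 24). Write s = 24j + 5. Then (24j + 5)³ = 13824j³ + 8640j² + 1800j + 125 = 24(576j³ + 360j² + 75j + 5) + 5, so s³ ≡ 5 (mod 24).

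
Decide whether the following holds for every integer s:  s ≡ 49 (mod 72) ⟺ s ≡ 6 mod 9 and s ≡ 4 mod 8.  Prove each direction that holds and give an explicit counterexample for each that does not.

(⟹) This fails: s = 49 gives 49 ≡ 49 (mod 72) but 49 ≡ 4 (mod 9), so the conjunction on the right does not hold.

(⟸) This fails: s = 60 satisfies both congruences on the right (60 ≡ 6 mod 9 and 60 ≡ 4 mod 8) yet 60 ≡ 60 (mod 72), not 49.

Neither implication holds.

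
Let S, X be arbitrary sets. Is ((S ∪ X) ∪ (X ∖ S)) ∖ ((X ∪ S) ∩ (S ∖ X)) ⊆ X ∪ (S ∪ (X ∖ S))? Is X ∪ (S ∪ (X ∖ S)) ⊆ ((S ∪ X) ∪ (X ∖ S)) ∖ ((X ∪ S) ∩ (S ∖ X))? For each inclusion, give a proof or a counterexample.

Forward inclusion. Let x ∈ ((S ∪ X) ∪ (X ∖ S)) ∖ ((X ∪ S) ∩ (S ∖ X)). Then either x ∈ X and x ∉ S; or x ∈ S ∩ X. In each case x ∈ X ∪ (S ∪ (X ∖ S)), so ((S ∪ X) ∪ (X ∖ S)) ∖ ((X ∪ S) ∩ (S ∖ X)) ⊆ X ∪ (S ∪ (X ∖ S)).

Reverse inclusion. This inclusion fails. Take S = {1}, X = ∅; then 1 ∈ X ∪ (S ∪ (X ∖ S)) but 1 ∉ ((S ∪ X) ∪ (X ∖ S)) ∖ ((X ∪ S) ∩ (S ∖ X)).

Only the forward inclusion holds.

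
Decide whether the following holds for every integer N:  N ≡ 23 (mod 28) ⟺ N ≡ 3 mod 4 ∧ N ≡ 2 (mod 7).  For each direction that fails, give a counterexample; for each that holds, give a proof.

Equivalent; both directions hold.

[⇒] Suppose N ≡ 23 (mod 28); write N = 28j + 23. Since 4 ∣ 28, reducing mod 4 gives N ≡ 23 ≡ 3 (mod 4); since 7 ∣ 28, reducing mod 7 gives N ≡ 23 ≡ 2 (mod 7).

[⇐] Conversely, if N ≡ 3 (mod 4) and N ≡ 2 (mod 7), then by the Chinese remainder theorem N ≡ 23 (mod 28). This is exactly N ≡ 23 (mod 28).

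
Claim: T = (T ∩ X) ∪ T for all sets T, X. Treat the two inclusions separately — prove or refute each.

Forward inclusion. Let x ∈ T. Then either x ∈ T and x ∉ X; or x ∈ T ∩ X. In each case x ∈ (T ∩ X) ∪ T, so T ⊆ (T ∩ X) ∪ T.

Reverse inclusion. Let x ∈ (T ∩ X) ∪ T. Then either x ∈ T and x ∉ X; or x ∈ T ∩ X. In each case x ∈ T, so (T ∩ X) ∪ T ⊆ T.

Both inclusions hold.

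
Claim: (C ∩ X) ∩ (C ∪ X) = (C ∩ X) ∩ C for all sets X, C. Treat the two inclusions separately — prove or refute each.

The two sets are equal.

(⊇) Let x ∈ (C ∩ X) ∩ C. Then x ∈ X ∩ C, from which x ∈ (C ∩ X) ∩ (C ∪ X).

(⊆) Let x ∈ (C ∩ X) ∩ (C ∪ X). Then x ∈ X ∩ C, from which x ∈ (C ∩ X) ∩ C.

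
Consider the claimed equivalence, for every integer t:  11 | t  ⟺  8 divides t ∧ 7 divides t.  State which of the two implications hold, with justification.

Neither direction holds.

(⇒) This fails: take t = 11. Certainly 11 ∣ 11, but 8 ∤ 11.

(⇐) This fails: take t = 56. Both 8 ∣ 56 and 7 ∣ 56, yet 56 is not a multiple of 11 (since 56 = 5·11 + 1), so 11 ∤ 56.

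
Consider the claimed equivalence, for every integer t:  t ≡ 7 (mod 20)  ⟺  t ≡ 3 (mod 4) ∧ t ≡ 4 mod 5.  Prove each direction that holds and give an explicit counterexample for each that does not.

Both directions fail.

Forward direction. This fails: t = 7 gives 7 ≡ 7 (mod 20) but 7 ≡ 2 (mod 5), so the conjunction on the right does not hold.

Converse. This fails: t = 19 satisfies both congruences on the right (19 ≡ 3 mod 4 and 19 ≡ 4 mod 5) yet 19 ≡ 19 (mod 20), not 7.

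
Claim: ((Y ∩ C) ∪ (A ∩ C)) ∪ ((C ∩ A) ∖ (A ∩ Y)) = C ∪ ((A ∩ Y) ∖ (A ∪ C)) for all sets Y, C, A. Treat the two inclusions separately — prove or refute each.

Reverse inclusion. This inclusion fails. Take Y = ∅, C = {1}, A = ∅; then 1 ∈ C ∪ ((A ∩ Y) ∖ (A ∪ C)) but 1 ∉ ((Y ∩ C) ∪ (A ∩ C)) ∪ ((C ∩ A) ∖ (A ∩ Y)).

Forward inclusion. Let x ∈ ((Y ∩ C) ∪ (A ∩ C)) ∪ ((C ∩ A) ∖ (A ∩ Y)). Then either x ∈ Y ∩ C and x ∉ A; or x ∈ C ∩ A and x ∉ Y; or x ∈ Y ∩ C ∩ A. In each case x ∈ C ∪ ((A ∩ Y) ∖ (A ∪ C)), so ((Y ∩ C) ∪ (A ∩ C)) ∪ ((C ∩ A) ∖ (A ∩ Y)) ⊆ C ∪ ((A ∩ Y) ∖ (A ∪ C)).

(⊆) holds; (⊇) fails.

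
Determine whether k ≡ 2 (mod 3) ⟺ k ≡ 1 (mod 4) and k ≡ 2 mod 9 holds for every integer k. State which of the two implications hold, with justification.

Only the converse holds.

[⇒] This fails: k = 32 gives 32 ≡ 2 (mod 3) but 32 ≡ 0 (mod 4), so the conjunction on the right does not hold.

[⇐] Conversely, if k ≡ 1 (mod 4) and k ≡ 2 (mod 9), then by the Chinese remainder theorem k ≡ 29 (mod 36). Since 29 ≡ 2 (mod 3) and 3 ∣ 36, we get k ≡ 2 (mod 3).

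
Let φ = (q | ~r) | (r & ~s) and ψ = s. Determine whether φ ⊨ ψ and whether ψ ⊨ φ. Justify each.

Both directions fail.

[⇒] This fails. Under r = F, q = F, s = F, the left side is true but the right side is false.

[⇐] This fails. Under r = T, q = F, s = T, the left side is false but the right side is true.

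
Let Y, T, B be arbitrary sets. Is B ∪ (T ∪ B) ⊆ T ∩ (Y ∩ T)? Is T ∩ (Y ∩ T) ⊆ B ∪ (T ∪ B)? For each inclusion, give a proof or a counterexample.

(⊆) This inclusion fails. Take Y = ∅, T = {1}, B = ∅; then 1 ∈ B ∪ (T ∪ B) but 1 ∉ T ∩ (Y ∩ T).

(⊇) Let x ∈ T ∩ (Y ∩ T). Then either x ∈ Y ∩ T and x ∉ B; or x ∈ Y ∩ T ∩ B. In each case x ∈ B ∪ (T ∪ B), so T ∩ (Y ∩ T) ⊆ B ∪ (T ∪ B).

Only the reverse inclusion holds.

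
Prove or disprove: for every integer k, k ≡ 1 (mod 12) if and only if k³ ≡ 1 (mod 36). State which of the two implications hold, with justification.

Both directions hold; the statement is true.

(←) The residues r modulo 36 with r³ ≡ 1 (mod 36) are exactly {1, 13, 25}, and each is ≡ 1 (mod 12).

(→) Suppose k ≡ 1 (mod 12). Working modulo 36, k ∈ {1, 13, 25}; for each such r, r³ ≡ 1 (mod 36).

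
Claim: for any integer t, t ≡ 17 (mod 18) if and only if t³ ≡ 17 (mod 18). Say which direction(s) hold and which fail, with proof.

The forward direction holds; the converse fails.

(→) Suppose t ≡ 17 (mod 18). Write t = 18j + 17. Then (18j + 17)³ = 5832j³ + 16524j² + 15606j + 4913 = 18(324j³ + 918j² + 867j + 272) + 17, so t³ ≡ 17 (mod 18).

(←) This fails: take t = 5. Then 5³ = 125 ≡ 17 (mod 18), yet 5 ≡ 5 (mod 18), not 17.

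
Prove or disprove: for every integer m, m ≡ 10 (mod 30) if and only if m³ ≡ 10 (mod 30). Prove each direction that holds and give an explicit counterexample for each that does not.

Both implications hold.

(⟹) Suppose m ≡ 10 (mod 30). Write m = 30j + 10. Then (30j + 10)³ = 27000j³ + 27000j² + 9000j + 1000 = 30(900j³ + 900j² + 300j + 33) + 10, so m³ ≡ 10 (mod 30).

(⟸) Conversely, suppose m³ ≡ 10 (mod 30). The only residue r in {0, …, 29} with r³ ≡ 10 (mod 30) is r = 10, so m ≡ 10 (mod 30).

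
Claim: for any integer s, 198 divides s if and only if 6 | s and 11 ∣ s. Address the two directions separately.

The forward direction holds; the converse fails.

[⇒] If 198 ∣ s, write s = 198q. Since 198 = 33·6, s = 6·(33q), so 6 ∣ s; and since 198 = 18·11, s = 11·(18q), so 11 ∣ s.

[⇐] This fails: take s = 66. Both 6 ∣ 66 and 11 ∣ 66, yet 66 is not a multiple of 198 (since 66 = 0·198 + 66), so 198 ∤ 66.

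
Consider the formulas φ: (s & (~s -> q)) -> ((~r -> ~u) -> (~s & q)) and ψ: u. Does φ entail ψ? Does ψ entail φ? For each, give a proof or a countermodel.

Both directions fail.

(⇒) This fails. Under q = F, u = F, r = F, s = F, the left side is true but the right side is false.

(⇐) This fails. Under q = F, u = T, r = T, s = T, the left side is false but the right side is true.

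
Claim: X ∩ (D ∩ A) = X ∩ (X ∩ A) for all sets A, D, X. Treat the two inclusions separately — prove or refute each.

Forward inclusion. Let x ∈ X ∩ (D ∩ A). Then x ∈ A ∩ D ∩ X, from which x ∈ X ∩ (X ∩ A).

Reverse inclusion. This inclusion fails. Take A = {1}, D = ∅, X = {1}; then 1 ∈ X ∩ (X ∩ A) but 1 ∉ X ∩ (D ∩ A).

(⊆) holds; (⊇) fails.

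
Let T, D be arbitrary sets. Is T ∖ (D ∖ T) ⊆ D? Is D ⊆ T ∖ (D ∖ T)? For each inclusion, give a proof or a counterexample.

(⊆) This inclusion fails. Take T = {1}, D = ∅; then 1 ∈ T ∖ (D ∖ T) but 1 ∉ D.

(⊇) This inclusion fails. Take T = ∅, D = {1}; then 1 ∈ D but 1 ∉ T ∖ (D ∖ T).

(⊆) fails and (⊇) fails.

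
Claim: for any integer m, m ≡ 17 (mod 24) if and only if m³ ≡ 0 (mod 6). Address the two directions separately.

Neither direction holds.

Forward direction. This fails: take m = 17. Then 17 ≡ 17 (mod 24), but 17³ = 4913 ≡ 5 (mod 6), not 0.

Converse. This fails: take m = 0. Then 0³ = 0 ≡ 0 (mod 6), yet 0 ≡ 0 (mod 24), not 17.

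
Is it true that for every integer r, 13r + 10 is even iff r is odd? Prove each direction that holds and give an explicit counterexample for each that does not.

Neither implication holds.

[⇒] This fails: r = 2 gives 13r + 10 = 36, which is even, but 2 is even, not odd.

[⇐] This also fails: r = 5 is odd, but 13r + 10 = 75 is odd, not even.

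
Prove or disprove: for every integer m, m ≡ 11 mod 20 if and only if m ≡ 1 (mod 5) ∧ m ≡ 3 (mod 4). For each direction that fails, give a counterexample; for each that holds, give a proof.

Equivalent; both directions hold.

(→) Suppose m ≡ 11 (mod 20); write m = 20j + 11. Since 5 ∣ 20, reducing mod 5 gives m ≡ 11 ≡ 1 (mod 5); since 4 ∣ 20, reducing mod 4 gives m ≡ 11 ≡ 3 (mod 4).

(←) Conversely, if m ≡ 1 (mod 5) and m ≡ 3 (mod 4), then by the Chinese remainder theorem m ≡ 11 (mod 20). This is exactly m ≡ 11 (mod 20).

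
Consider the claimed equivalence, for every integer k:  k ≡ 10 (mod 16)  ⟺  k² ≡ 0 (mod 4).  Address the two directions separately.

The forward direction holds; the converse fails.

(→) Suppose k ≡ 10 (mod 16). Then k² ≡ 10² = 100 (mod 16), and since 4 ∣ 16, also k² ≡ 0 (mod 4).

(←) This fails: take k = 0. Then 0² = 0 ≡ 0 (mod 4), yet 0 ≡ 0 (mod 16), not 10.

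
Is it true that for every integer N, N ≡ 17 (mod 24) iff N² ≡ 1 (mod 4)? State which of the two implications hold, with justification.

(⇒) holds; (⇐) fails.

(→) Suppose N ≡ 17 (mod 24). Then N² ≡ 17² = 289 (mod 24), and since 4 ∣ 24, also N² ≡ 1 (mod 4).

(←) This fails: take N = 1. Then 1² = 1 ≡ 1 (mod 4), yet 1 ≡ 1 (mod 24), not 17.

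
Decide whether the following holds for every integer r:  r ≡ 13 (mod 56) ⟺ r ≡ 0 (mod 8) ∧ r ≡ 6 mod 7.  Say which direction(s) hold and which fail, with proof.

(⇒) fails and (⇐) fails.

[⇒] This fails: r = 13 gives 13 ≡ 13 (mod 56) but 13 ≡ 5 (mod 8), so the conjunction on the right does not hold.

[⇐] This fails: r = 48 satisfies both congruences on the right (48 ≡ 0 mod 8 and 48 ≡ 6 mod 7) yet 48 ≡ 48 (mod 56), not 13.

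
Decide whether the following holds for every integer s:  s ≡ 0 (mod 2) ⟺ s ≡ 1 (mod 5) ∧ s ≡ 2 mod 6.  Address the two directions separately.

(→) This fails: s = 0 gives 0 ≡ 0 (mod 2) but 0 ≡ 0 (mod 5), so the conjunction on the right does not hold.

(←) Conversely, if s ≡ 1 (mod 5) and s ≡ 2 (mod 6), then by the Chinese remainder theorem s ≡ 26 (mod 30). Since 26 ≡ 0 (mod 2) and 2 ∣ 30, we get s ≡ 0 (mod 2).

(⇒) fails; (⇐) holds.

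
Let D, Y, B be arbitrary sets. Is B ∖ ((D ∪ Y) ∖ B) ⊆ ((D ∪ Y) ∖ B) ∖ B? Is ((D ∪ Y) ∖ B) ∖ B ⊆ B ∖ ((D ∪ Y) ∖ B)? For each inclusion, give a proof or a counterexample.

(⟹) This inclusion fails. Take D = ∅, Y = ∅, B = {1}; then 1 ∈ B ∖ ((D ∪ Y) ∖ B) but 1 ∉ ((D ∪ Y) ∖ B) ∖ B.

(⟸) This inclusion fails. Take D = {1}, Y = ∅, B = ∅; then 1 ∈ ((D ∪ Y) ∖ B) ∖ B but 1 ∉ B ∖ ((D ∪ Y) ∖ B).

(⊆) fails and (⊇) fails.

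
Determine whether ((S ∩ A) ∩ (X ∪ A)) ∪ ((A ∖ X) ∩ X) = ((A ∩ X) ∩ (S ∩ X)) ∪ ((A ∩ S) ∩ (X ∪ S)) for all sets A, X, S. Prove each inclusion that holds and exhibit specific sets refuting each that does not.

The two sets are equal.

(⟹) Let x ∈ ((S ∩ A) ∩ (X ∪ A)) ∪ ((A ∖ X) ∩ X). Then either x ∈ A ∩ S and x ∉ X; or x ∈ A ∩ X ∩ S. In each case x ∈ ((A ∩ X) ∩ (S ∩ X)) ∪ ((A ∩ S) ∩ (X ∪ S)), so ((S ∩ A) ∩ (X ∪ A)) ∪ ((A ∖ X) ∩ X) ⊆ ((A ∩ X) ∩ (S ∩ X)) ∪ ((A ∩ S) ∩ (X ∪ S)).

(⟸) Let x ∈ ((A ∩ X) ∩ (S ∩ X)) ∪ ((A ∩ S) ∩ (X ∪ S)). Then either x ∈ A ∩ S and x ∉ X; or x ∈ A ∩ X ∩ S. In each case x ∈ ((S ∩ A) ∩ (X ∪ A)) ∪ ((A ∖ X) ∩ X), so ((A ∩ X) ∩ (S ∩ X)) ∪ ((A ∩ S) ∩ (X ∪ S)) ⊆ ((S ∩ A) ∩ (X ∪ A)) ∪ ((A ∖ X) ∩ X).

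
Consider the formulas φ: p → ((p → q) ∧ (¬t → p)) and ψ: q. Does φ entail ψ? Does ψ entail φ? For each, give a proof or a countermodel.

(⟸) Assume the antecedent. If t is true, the antecedent forces (t = T, q = T, p = F) or (t = T, q = T, p = T), and p → ((p → q) ∧ (¬t → p)) holds there. If t is false, the antecedent forces (t = F, q = T, p = F) or (t = F, q = T, p = T), and p → ((p → q) ∧ (¬t → p)) holds there. Either way p → ((p → q) ∧ (¬t → p)) holds.

(⟹) This fails. Under t = F, q = F, p = F, the left side is true but the right side is false.

Not equivalent: only (⇐) holds.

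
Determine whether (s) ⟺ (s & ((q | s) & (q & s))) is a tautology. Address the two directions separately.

(⇒) fails; (⇐) holds.

(→) This fails. Under s = T, q = F, the left side is true but the right side is false.

(←) Assume the antecedent. If s is true, s reduces to true regardless of the other variables. If s is false, the antecedent cannot hold. Either way s holds.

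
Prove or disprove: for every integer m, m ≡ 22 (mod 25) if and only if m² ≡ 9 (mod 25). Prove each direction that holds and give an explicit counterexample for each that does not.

(→) Suppose m ≡ 22 (mod 25). Write m = 25j + 22. Then (25j + 22)² = 625j² + 1100j + 484 = 25(25j² + 44j + 19) + 9, so m² ≡ 9 (mod 25).

(←) This fails: take m = 3. Then 3² = 9 ≡ 9 (mod 25), yet 3 ≡ 3 (mod 25), not 22.

Only the forward direction holds.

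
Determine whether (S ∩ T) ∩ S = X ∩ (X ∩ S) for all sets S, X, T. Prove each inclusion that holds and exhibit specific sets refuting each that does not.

(⊆) This inclusion fails. Take S = {1}, X = ∅, T = {1}; then 1 ∈ (S ∩ T) ∩ S but 1 ∉ X ∩ (X ∩ S).

(⊇) This inclusion fails. Take S = {1}, X = {1}, T = ∅; then 1 ∈ X ∩ (X ∩ S) but 1 ∉ (S ∩ T) ∩ S.

(⊆) fails and (⊇) fails.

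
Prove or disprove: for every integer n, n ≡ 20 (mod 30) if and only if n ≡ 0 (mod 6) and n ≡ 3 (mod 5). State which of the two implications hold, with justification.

Neither implication holds.

(⇒) This fails: n = 20 gives 20 ≡ 20 (mod 30) but 20 ≡ 2 (mod 6), so the conjunction on the right does not hold.

(⇐) This fails: n = 18 satisfies both congruences on the right (18 ≡ 0 mod 6 and 18 ≡ 3 mod 5) yet 18 ≡ 18 (mod 30), not 20.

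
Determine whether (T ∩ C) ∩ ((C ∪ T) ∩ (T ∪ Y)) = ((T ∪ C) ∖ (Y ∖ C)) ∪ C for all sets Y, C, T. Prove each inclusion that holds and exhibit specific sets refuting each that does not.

Forward inclusion. Let x ∈ (T ∩ C) ∩ ((C ∪ T) ∩ (T ∪ Y)). Then either x ∈ C ∩ T and x ∉ Y; or x ∈ Y ∩ C ∩ T. In each case x ∈ ((T ∪ C) ∖ (Y ∖ C)) ∪ C, so (T ∩ C) ∩ ((C ∪ T) ∩ (T ∪ Y)) ⊆ ((T ∪ C) ∖ (Y ∖ C)) ∪ C.

Reverse inclusion. This inclusion fails. Take Y = ∅, C = {1}, T = ∅; then 1 ∈ ((T ∪ C) ∖ (Y ∖ C)) ∪ C but 1 ∉ (T ∩ C) ∩ ((C ∪ T) ∩ (T ∪ Y)).

(⊆) holds; (⊇) fails.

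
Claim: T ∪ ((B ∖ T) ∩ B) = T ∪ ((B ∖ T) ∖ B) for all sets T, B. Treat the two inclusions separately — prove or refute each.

(⊆) This inclusion fails. Take T = ∅, B = {1}; then 1 ∈ T ∪ ((B ∖ T) ∩ B) but 1 ∉ T ∪ ((B ∖ T) ∖ B).

(⊇) Let x ∈ T ∪ ((B ∖ T) ∖ B). Then either x ∈ T and x ∉ B; or x ∈ T ∩ B. In each case x ∈ T ∪ ((B ∖ T) ∩ B), so T ∪ ((B ∖ T) ∖ B) ⊆ T ∪ ((B ∖ T) ∩ B).

Only the reverse inclusion holds.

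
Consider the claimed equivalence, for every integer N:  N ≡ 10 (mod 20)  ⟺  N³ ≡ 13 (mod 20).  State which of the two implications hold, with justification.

(⇒) fails and (⇐) fails.

Forward direction. This fails: take N = 10. Then 10 ≡ 10 (mod 20), but 10³ = 1000 ≡ 0 (mod 20), not 13.

Converse. This fails: take N = 17. Then 17³ = 4913 ≡ 13 (mod 20), yet 17 ≡ 17 (mod 20), not 10.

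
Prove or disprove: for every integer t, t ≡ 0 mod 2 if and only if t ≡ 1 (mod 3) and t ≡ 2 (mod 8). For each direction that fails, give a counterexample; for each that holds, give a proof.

Not equivalent: only (⇐) holds.

Converse. If t ≡ 1 (mod 3) and t ≡ 2 (mod 8), then by the Chinese remainder theorem t ≡ 10 (mod 24). Since 10 ≡ 0 (mod 2) and 2 ∣ 24, we get t ≡ 0 (mod 2).

Forward direction. This fails: t = 0 gives 0 ≡ 0 (mod 2) but 0 ≡ 0 (mod 3), so the conjunction on the right does not hold.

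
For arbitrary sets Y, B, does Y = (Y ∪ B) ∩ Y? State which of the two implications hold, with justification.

Both inclusions hold; the sets are equal.

Reverse inclusion. Let x ∈ (Y ∪ B) ∩ Y. Then either x ∈ Y and x ∉ B; or x ∈ Y ∩ B. In each case x ∈ Y, so (Y ∪ B) ∩ Y ⊆ Y.

Forward inclusion. Let x ∈ Y. Then either x ∈ Y and x ∉ B; or x ∈ Y ∩ B. In each case x ∈ (Y ∪ B) ∩ Y, so Y ⊆ (Y ∪ B) ∩ Y.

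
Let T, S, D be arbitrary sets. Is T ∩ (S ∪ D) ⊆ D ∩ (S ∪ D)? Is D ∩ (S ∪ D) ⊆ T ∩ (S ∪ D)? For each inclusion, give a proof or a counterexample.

Both inclusions fail.

(⊆) This inclusion fails. Take T = {1}, S = {1}, D = ∅; then 1 ∈ T ∩ (S ∪ D) but 1 ∉ D ∩ (S ∪ D).

(⊇) This inclusion fails. Take T = ∅, S = ∅, D = {1}; then 1 ∈ D ∩ (S ∪ D) but 1 ∉ T ∩ (S ∪ D).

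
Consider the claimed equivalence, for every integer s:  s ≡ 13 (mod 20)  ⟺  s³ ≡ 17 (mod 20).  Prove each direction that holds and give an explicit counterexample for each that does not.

[⇐] Suppose s³ ≡ 17 (mod 20). The only residue r in {0, …, 19} with r³ ≡ 17 (mod 20) is r = 13, so s ≡ 13 (mod 20).

[⇒] Suppose s ≡ 13 (mod 20). Write s = 20j + 13. Then (20j + 13)³ = 8000j³ + 15600j² + 10140j + 2197 = 20(400j³ + 780j² + 507j + 109) + 17, so s³ ≡ 17 (mod 20).

The biconditional holds.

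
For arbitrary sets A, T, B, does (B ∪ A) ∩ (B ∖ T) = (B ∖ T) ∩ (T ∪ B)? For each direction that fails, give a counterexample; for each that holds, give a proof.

Reverse inclusion. Let x ∈ (B ∖ T) ∩ (T ∪ B). Then either x ∈ B and x ∉ A, T; or x ∈ A ∩ B and x ∉ T. In each case x ∈ (B ∪ A) ∩ (B ∖ T), so (B ∖ T) ∩ (T ∪ B) ⊆ (B ∪ A) ∩ (B ∖ T).

Forward inclusion. Let x ∈ (B ∪ A) ∩ (B ∖ T). Then either x ∈ B and x ∉ A, T; or x ∈ A ∩ B and x ∉ T. In each case x ∈ (B ∖ T) ∩ (T ∪ B), so (B ∪ A) ∩ (B ∖ T) ⊆ (B ∖ T) ∩ (T ∪ B).

Both inclusions hold.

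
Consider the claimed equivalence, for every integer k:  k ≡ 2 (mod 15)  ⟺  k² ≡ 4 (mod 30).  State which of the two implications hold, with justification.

[⇒] This fails: take k = 17. Then 17 ≡ 2 (mod 15), but 17² = 289 ≡ 19 (mod 30), not 4.

[⇐] This fails: take k = 8. Then 8² = 64 ≡ 4 (mod 30), yet 8 ≡ 8 (mod 15), not 2.

Both directions fail.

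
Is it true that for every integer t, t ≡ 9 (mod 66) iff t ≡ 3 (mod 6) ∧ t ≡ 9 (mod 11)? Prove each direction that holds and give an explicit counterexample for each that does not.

Both directions hold.

(⇒) Suppose t ≡ 9 (mod 66); write t = 66j + 9. Since 6 ∣ 66, reducing mod 6 gives t ≡ 9 ≡ 3 (mod 6); since 11 ∣ 66, reducing mod 11 gives t ≡ 9 (mod 11).

(⇐) Conversely, if t ≡ 3 (mod 6) and t ≡ 9 (mod 11), then by the Chinese remainder theorem t ≡ 9 (mod 66). This is exactly t ≡ 9 (mod 66).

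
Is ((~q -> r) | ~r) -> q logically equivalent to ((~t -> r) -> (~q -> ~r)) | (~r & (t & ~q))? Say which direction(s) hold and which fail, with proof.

(⇒) holds; (⇐) fails.

(←) This fails. Under r = F, q = F, t = F, the left side is false but the right side is true.

(→) Assume the antecedent. If r is true, the antecedent forces (r = T, q = T, t = F) or (r = T, q = T, t = T), and the consequent holds there. If r is false, the consequent reduces to true regardless of the other variables. Either way the consequent holds.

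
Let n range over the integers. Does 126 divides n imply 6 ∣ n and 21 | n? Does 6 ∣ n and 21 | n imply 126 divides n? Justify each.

(⇒) holds; (⇐) fails.

(←) This fails: take n = 42. Both 6 ∣ 42 and 21 ∣ 42, yet 42 is not a multiple of 126 (since 42 = 0·126 + 42), so 126 ∤ 42.

(→) If 126 ∣ n, write n = 126q. Since 126 = 21·6, n = 6·(21q), so 6 ∣ n; and since 126 = 6·21, n = 21·(6q), so 21 ∣ n.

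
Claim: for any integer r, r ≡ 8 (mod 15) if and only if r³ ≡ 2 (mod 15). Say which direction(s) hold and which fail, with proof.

Forward direction. Suppose r ≡ 8 (mod 15). Write r = 15j + 8. Then (15j + 8)³ = 3375j³ + 5400j² + 2880j + 512 = 15(225j³ + 360j² + 192j + 34) + 2, so r³ ≡ 2 (mod 15).

Converse. Suppose r³ ≡ 2 (mod 15). The only residue r in {0, …, 14} with r³ ≡ 2 (mod 15) is r = 8, so r ≡ 8 (mod 15).

Equivalent; both directions hold.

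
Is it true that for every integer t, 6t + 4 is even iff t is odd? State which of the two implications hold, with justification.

(⟹) This fails: take t = 2. Then 6t + 4 = 16, which is even, yet t = 2 is even, not odd.

(⟸) Suppose t is odd. Since 6 is even, 6t is even for every t, so 6t + 4 has the same parity as 4, which is even. Hence 6t + 4 is even.

(⇒) fails; (⇐) holds.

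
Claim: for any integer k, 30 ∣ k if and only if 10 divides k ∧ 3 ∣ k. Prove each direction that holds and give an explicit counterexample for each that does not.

The biconditional holds.

(⇒) If 30 ∣ k, write k = 30q. Since 30 = 3·10, k = 10·(3q), so 10 ∣ k; and since 30 = 10·3, k = 3·(10q), so 3 ∣ k.

(⇐) Suppose 10 ∣ k and 3 ∣ k. Any common multiple of 10 and 3 is a multiple of their lcm; here gcd(10, 3) = 1, so lcm(10, 3) = 10·3 = 30, so 30 ∣ k.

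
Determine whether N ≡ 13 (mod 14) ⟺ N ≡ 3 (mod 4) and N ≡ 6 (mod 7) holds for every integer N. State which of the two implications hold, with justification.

Only the converse holds.

(⇒) This fails: N = 13 gives 13 ≡ 13 (mod 14) but 13 ≡ 1 (mod 4), so the conjunction on the right does not hold.

(⇐) Conversely, if N ≡ 3 (mod 4) and N ≡ 6 (mod 7), then by the Chinese remainder theorem N ≡ 27 (mod 28). Since 27 ≡ 13 (mod 14) and 14 ∣ 28, we get N ≡ 13 (mod 14).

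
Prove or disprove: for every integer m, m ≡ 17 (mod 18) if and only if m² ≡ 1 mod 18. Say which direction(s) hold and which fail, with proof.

(→) Suppose m ≡ 17 (mod 18). Write m = 18j + 17. Then (18j + 17)² = 324j² + 612j + 289 = 18(18j² + 34j + 16) + 1, so m² ≡ 1 (mod 18).

(←) This fails: take m = 1. Then 1² = 1 ≡ 1 (mod 18), yet 1 ≡ 1 (mod 18), not 17.

The forward direction holds; the converse fails.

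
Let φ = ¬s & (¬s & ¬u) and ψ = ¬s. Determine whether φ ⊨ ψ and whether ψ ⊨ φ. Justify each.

(←) This fails. Under s = F, u = T, the left side is false but the right side is true.

(→) Assume the antecedent. If s is true, the antecedent cannot hold. If s is false, ¬s reduces to true regardless of the other variables. Either way ¬s holds.

Not equivalent: only (⇒) holds.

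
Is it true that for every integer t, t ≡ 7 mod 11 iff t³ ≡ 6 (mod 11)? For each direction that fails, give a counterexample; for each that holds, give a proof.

Neither implication holds.

[⇒] This fails: take t = 7. Then 7 ≡ 7 (mod 11), but 7³ = 343 ≡ 2 (mod 11), not 6.

[⇐] This fails: take t = 8. Then 8³ = 512 ≡ 6 (mod 11), yet 8 ≡ 8 (mod 11), not 7.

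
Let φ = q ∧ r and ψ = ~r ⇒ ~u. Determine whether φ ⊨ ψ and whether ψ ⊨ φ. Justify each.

Forward direction. Assume the antecedent. If r is true, ~r ⇒ ~u reduces to true regardless of the other variables. If r is false, the antecedent cannot hold. Either way ~r ⇒ ~u holds.

Converse. This fails. Under r = F, u = F, q = F, the left side is false but the right side is true.

Only the forward direction holds.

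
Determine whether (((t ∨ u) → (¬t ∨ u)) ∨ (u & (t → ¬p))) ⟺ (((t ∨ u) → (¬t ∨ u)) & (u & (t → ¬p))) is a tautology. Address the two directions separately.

(→) This fails. Under t = F, u = F, p = F, the left side is true but the right side is false.

(←) Assume the antecedent. If t is true, the antecedent forces (t = T, u = T, p = F), and the consequent holds there. If t is false, the consequent reduces to true regardless of the other variables. Either way the consequent holds.

Only the reverse direction holds.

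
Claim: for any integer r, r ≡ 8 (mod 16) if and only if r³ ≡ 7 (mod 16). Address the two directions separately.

(⟹) This fails: take r = 8. Then 8 ≡ 8 (mod 16), but 8³ = 512 ≡ 0 (mod 16), not 7.

(⟸) This fails: take r = 7. Then 7³ = 343 ≡ 7 (mod 16), yet 7 ≡ 7 (mod 16), not 8.

(⇒) fails and (⇐) fails.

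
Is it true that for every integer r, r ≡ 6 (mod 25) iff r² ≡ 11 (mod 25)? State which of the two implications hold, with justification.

Only the forward direction holds.

(⇐) This fails: take r = 19. Then 19² = 361 ≡ 11 (mod 25), yet 19 ≡ 19 (mod 25), not 6.

(⇒) Suppose r ≡ 6 (mod 25). Write r = 25j + 6. Then (25j + 6)² = 625j² + 300j + 36 = 25(25j² + 12j + 1) + 11, so r² ≡ 11 (mod 25).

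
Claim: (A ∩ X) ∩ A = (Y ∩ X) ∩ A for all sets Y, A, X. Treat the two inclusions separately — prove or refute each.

Forward inclusion. This inclusion fails. Take Y = ∅, A = {1}, X = {1}; then 1 ∈ (A ∩ X) ∩ A but 1 ∉ (Y ∩ X) ∩ A.

Reverse inclusion. Let x ∈ (Y ∩ X) ∩ A. Then x ∈ Y ∩ A ∩ X, from which x ∈ (A ∩ X) ∩ A.

Only the reverse inclusion holds.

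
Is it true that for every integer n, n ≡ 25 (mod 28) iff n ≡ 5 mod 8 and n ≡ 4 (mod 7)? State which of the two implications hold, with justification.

(→) This fails: n = 25 gives 25 ≡ 25 (mod 28) but 25 ≡ 1 (mod 8), so the conjunction on the right does not hold.

(←) Conversely, if n ≡ 5 (mod 8) and n ≡ 4 (mod 7), then by the Chinese remainder theorem n ≡ 53 (mod 56). Since 53 ≡ 25 (mod 28) and 28 ∣ 56, we get n ≡ 25 (mod 28).

Not equivalent: only (⇐) holds.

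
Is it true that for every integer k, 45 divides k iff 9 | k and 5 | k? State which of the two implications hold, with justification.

(⟸) Suppose 9 ∣ k and 5 ∣ k. Any common multiple of 9 and 5 is a multiple of their lcm; here gcd(9, 5) = 1, so lcm(9, 5) = 9·5 = 45, so 45 ∣ k.

(⟹) If 45 ∣ k, write k = 45q. Since 45 = 5·9, k = 9·(5q), so 9 ∣ k; and since 45 = 9·5, k = 5·(9q), so 5 ∣ k.

Both directions hold; the statement is true.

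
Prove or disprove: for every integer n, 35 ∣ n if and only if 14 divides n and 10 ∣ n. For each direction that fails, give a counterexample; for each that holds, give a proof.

(⇒) This fails: take n = 35. Certainly 35 ∣ 35, but 14 ∤ 35.

(⇐) Suppose 14 ∣ n and 10 ∣ n. Any common multiple of 14 and 10 is a multiple of their lcm; here lcm(14, 10) = 14·10/gcd(14, 10) = 140/2 = 70, so 70 ∣ n. Since 35 ∣ 70, it follows that 35 ∣ n.

Only the reverse direction holds.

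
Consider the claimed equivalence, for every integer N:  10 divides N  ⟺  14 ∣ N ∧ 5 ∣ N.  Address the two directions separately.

Only the reverse direction holds.

(⇒) This fails: take N = 10. Certainly 10 ∣ 10, but 14 ∤ 10.

(⇐) Suppose 14 ∣ N and 5 ∣ N. Any common multiple of 14 and 5 is a multiple of their lcm; here gcd(14, 5) = 1, so lcm(14, 5) = 14·5 = 70, so 70 ∣ N. Since 10 ∣ 70, it follows that 10 ∣ N.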